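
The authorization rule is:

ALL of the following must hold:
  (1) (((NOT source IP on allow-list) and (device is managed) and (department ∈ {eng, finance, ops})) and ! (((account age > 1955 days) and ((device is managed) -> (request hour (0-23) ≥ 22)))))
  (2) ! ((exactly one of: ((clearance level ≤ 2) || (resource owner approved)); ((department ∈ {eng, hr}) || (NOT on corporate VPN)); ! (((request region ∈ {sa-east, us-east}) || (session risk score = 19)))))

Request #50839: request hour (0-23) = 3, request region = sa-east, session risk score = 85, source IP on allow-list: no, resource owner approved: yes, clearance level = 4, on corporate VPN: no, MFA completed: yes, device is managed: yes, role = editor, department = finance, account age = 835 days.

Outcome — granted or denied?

Granted

Atomic conditions:
  NOT source IP on allow-list: no → true
  device is managed: yes → true
  department ∈ {eng, finance, ops}: finance is in the set → true
  account age > 1955 days: 835 > 1955 is false
  request hour (0-23) ≥ 22: 3 ≥ 22 is false
  clearance level ≤ 2: 4 ≤ 2 is false
  resource owner approved: yes → true
  department ∈ {eng, hr}: finance is not in the set → false
  NOT on corporate VPN: no → true
  request region ∈ {sa-east, us-east}: sa-east is in the set → true
  session risk score = 19: 85 == 19 is false
Combine:
[1.1] true AND true AND true = true
[1.2.1.2] true → false = false
[1.2.1] false AND false = false
[1.2] NOT false = true
[1] true AND true = true
[2.1.1] false OR true = true
[2.1.2] false OR true = true
[2.1.3.1] true OR false = true
[2.1.3] NOT true = false
[2.1] exactly-one(true, true, false) = false
[2] NOT false = true
[root] true AND true = true
Overall: true → granted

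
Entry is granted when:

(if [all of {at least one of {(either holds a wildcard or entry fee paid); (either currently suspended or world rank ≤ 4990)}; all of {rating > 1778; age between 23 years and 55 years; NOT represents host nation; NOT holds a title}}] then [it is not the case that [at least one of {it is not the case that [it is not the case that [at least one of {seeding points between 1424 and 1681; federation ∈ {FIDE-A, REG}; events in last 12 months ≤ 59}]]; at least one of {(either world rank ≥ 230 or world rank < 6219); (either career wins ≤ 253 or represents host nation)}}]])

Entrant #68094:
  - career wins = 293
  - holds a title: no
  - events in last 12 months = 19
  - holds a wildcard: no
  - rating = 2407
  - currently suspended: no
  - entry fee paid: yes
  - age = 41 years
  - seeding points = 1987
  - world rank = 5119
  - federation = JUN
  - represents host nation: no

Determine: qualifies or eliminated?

Atomic conditions:
  holds a wildcard: no → false
  entry fee paid: yes → true
  currently suspended: no → false
  world rank ≤ 4990: 5119 ≤ 4990 is false
  rating > 1778: 2407 > 1778 is true
  age between 23 years and 55 years: 41 in [23, 55] is true
  NOT represents host nation: no → true
  NOT holds a title: no → true
  seeding points between 1424 and 1681: 1987 in [1424, 1681] is false
  federation ∈ {FIDE-A, REG}: JUN is not in the set → false
  events in last 12 months ≤ 59: 19 ≤ 59 is true
  world rank ≥ 230: 5119 ≥ 230 is true
  world rank < 6219: 5119 < 6219 is true
  career wins ≤ 253: 293 ≤ 253 is false
  represents host nation: no → false
Combine:
[1.1.1] false OR true = true
[1.1.2] false OR false = false
[1.1] true OR false = true
[1.2] true AND true AND true AND true = true
[1] true AND true = true
[2.1.1.1.1] false OR false OR true = true
[2.1.1.1] NOT true = false
[2.1.1] NOT false = true
[2.1.2.1] true OR true = true
[2.1.2.2] false OR false = false
[2.1.2] true OR false = true
[2.1] true OR true = true
[2] NOT true = false
[root] true → false = false
Overall: false → eliminated

Eliminated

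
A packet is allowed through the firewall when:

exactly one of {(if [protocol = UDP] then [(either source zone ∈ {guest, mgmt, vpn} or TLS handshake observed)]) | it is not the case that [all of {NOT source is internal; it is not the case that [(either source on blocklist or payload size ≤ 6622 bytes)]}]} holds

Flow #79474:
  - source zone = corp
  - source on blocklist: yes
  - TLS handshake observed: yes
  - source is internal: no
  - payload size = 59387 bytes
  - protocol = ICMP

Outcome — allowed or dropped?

Dropped

Atomic conditions:
  protocol = UDP: ICMP == UDP is false
  source zone ∈ {guest, mgmt, vpn}: corp is not in the set → false
  TLS handshake observed: yes → true
  NOT source is internal: no → true
  source on blocklist: yes → true
  payload size ≤ 6622 bytes: 59387 ≤ 6622 is false
Combine:
[1.2] false OR true = true
[1] false → true (antecedent false ⇒ implication holds) = true
[2.1.2.1] true OR false = true
[2.1.2] NOT true = false
[2.1] true AND false = false
[2] NOT false = true
[root] exactly-one(true, true) = false
Overall: false → dropped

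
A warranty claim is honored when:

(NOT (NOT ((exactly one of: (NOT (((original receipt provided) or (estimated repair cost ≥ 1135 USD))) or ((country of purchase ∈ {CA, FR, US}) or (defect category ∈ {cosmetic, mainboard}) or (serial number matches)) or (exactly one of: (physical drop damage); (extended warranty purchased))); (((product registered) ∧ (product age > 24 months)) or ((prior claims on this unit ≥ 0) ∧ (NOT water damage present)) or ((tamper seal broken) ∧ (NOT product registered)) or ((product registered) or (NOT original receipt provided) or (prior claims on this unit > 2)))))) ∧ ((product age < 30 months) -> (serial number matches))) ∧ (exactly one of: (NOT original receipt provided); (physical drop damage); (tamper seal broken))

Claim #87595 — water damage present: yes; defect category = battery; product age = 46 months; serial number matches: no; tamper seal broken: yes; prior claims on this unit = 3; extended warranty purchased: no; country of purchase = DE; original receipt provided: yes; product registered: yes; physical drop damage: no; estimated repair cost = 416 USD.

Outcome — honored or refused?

Atomic conditions:
  original receipt provided: yes → true
  estimated repair cost ≥ 1135 USD: 416 ≥ 1135 is false
  country of purchase ∈ {CA, FR, US}: DE is not in the set → false
  defect category ∈ {cosmetic, mainboard}: battery is not in the set → false
  serial number matches: no → false
  physical drop damage: no → false
  extended warranty purchased: no → false
  product registered: yes → true
  product age > 24 months: 46 > 24 is true
  prior claims on this unit ≥ 0: 3 ≥ 0 is true
  NOT water damage present: yes → false
  tamper seal broken: yes → true
  NOT product registered: yes → false
  NOT original receipt provided: yes → false
  prior claims on this unit > 2: 3 > 2 is true
  product age < 30 months: 46 < 30 is false
Combine:
[1.1.1.1.1.1.1] true OR false = true
[1.1.1.1.1.1] NOT true = false
[1.1.1.1.1.2] false OR false OR false = false
[1.1.1.1.1.3] exactly-one(false, false) = false
[1.1.1.1.1] false OR false OR false = false
[1.1.1.1.2.1] true AND true = true
[1.1.1.1.2.2] true AND false = false
[1.1.1.1.2.3] true AND false = false
[1.1.1.1.2.4] true OR false OR true = true
[1.1.1.1.2] true OR false OR false OR true = true
[1.1.1.1] exactly-one(false, true) = true
[1.1.1] NOT true = false
[1.1] NOT false = true
[1.2] false → false (antecedent false ⇒ implication holds) = true
[1] true AND true = true
[2] exactly-one(false, false, true) = true
[root] true AND true = true
Overall: true → honored

Honored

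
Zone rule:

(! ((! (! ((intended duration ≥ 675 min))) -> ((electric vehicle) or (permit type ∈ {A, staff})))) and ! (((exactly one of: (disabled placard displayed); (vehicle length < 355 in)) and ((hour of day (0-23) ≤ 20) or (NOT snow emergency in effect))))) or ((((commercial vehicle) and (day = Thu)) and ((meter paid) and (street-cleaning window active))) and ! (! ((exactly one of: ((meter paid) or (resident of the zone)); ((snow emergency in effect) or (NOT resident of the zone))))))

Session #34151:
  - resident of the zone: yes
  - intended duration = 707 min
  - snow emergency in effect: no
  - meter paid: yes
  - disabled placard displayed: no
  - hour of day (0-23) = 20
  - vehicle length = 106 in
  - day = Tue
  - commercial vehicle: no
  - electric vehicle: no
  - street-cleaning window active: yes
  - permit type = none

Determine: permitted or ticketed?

Atomic conditions:
  intended duration ≥ 675 min: 707 ≥ 675 is true
  electric vehicle: no → false
  permit type ∈ {A, staff}: none is not in the set → false
  disabled placard displayed: no → false
  vehicle length < 355 in: 106 < 355 is true
  hour of day (0-23) ≤ 20: 20 ≤ 20 is true
  NOT snow emergency in effect: no → true
  commercial vehicle: no → false
  day = Thu: Tue == Thu is false
  meter paid: yes → true
  street-cleaning window active: yes → true
  resident of the zone: yes → true
  snow emergency in effect: no → false
  NOT resident of the zone: yes → false
Combine:
[1.1.1.1.1] NOT true = false
[1.1.1.1] NOT false = true
[1.1.1.2] false OR false = false
[1.1.1] true → false = false
[1.1] NOT false = true
[1.2.1.1] exactly-one(false, true) = true
[1.2.1.2] true OR true = true
[1.2.1] true AND true = true
[1.2] NOT true = false
[1] true AND false = false
[2.1.1] false AND false = false
[2.1.2] true AND true = true
[2.1] false AND true = false
[2.2.1.1.1] true OR true = true
[2.2.1.1.2] false OR false = false
[2.2.1.1] exactly-one(true, false) = true
[2.2.1] NOT true = false
[2.2] NOT false = true
[2] false AND true = false
[root] false OR false = false
Overall: false → ticketed

Ticketed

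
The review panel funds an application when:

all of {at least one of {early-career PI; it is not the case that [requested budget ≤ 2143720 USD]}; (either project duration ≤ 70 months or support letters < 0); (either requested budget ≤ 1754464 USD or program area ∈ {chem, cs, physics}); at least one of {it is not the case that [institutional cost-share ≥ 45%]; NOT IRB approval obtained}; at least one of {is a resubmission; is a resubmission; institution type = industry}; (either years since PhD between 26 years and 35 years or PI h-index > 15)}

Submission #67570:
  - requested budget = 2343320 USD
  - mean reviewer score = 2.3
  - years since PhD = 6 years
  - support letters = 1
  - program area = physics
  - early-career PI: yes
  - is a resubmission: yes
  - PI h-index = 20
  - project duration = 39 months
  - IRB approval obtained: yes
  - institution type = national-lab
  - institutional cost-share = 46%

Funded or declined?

Atomic conditions:
  early-career PI: yes → true
  requested budget ≤ 2143720 USD: 2343320 ≤ 2143720 is false
  project duration ≤ 70 months: 39 ≤ 70 is true
  support letters < 0: 1 < 0 is false
  requested budget ≤ 1754464 USD: 2343320 ≤ 1754464 is false
  program area ∈ {chem, cs, physics}: physics is in the set → true
  institutional cost-share ≥ 45%: 46 ≥ 45 is true
  NOT IRB approval obtained: yes → false
  is a resubmission: yes → true
  institution type = industry: national-lab == industry is false
  years since PhD between 26 years and 35 years: 6 in [26, 35] is false
  PI h-index > 15: 20 > 15 is true
Combine:
[1.2] NOT false = true
[1] true OR true = true
[2] true OR false = true
[3] false OR true = true
[4.1] NOT true = false
[4] false OR false = false
[5] true OR true OR false = true
[6] false OR true = true
[root] true AND true AND true AND false AND true AND true = false
Overall: false → declined

Declined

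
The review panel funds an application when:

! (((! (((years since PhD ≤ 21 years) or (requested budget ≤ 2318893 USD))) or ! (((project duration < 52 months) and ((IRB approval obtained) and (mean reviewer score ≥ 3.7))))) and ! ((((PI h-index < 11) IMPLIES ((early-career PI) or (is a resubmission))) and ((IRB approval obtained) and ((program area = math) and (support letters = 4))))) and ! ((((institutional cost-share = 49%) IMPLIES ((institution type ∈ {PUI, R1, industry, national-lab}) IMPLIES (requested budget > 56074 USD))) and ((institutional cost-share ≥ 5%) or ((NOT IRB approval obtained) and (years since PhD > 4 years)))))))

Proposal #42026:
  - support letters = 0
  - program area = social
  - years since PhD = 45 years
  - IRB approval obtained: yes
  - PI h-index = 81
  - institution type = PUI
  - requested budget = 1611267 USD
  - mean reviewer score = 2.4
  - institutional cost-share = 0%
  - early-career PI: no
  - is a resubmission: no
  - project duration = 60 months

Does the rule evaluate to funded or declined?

Atomic conditions:
  years since PhD ≤ 21 years: 45 ≤ 21 is false
  requested budget ≤ 2318893 USD: 1611267 ≤ 2318893 is true
  project duration < 52 months: 60 < 52 is false
  IRB approval obtained: yes → true
  mean reviewer score ≥ 3.7: 2.4 ≥ 3.7 is false
  PI h-index < 11: 81 < 11 is false
  early-career PI: no → false
  is a resubmission: no → false
  program area = math: social == math is false
  support letters = 4: 0 == 4 is false
  institutional cost-share = 49%: 0 == 49 is false
  institution type ∈ {PUI, R1, industry, national-lab}: PUI is in the set → true
  requested budget > 56074 USD: 1611267 > 56074 is true
  institutional cost-share ≥ 5%: 0 ≥ 5 is false
  NOT IRB approval obtained: yes → false
  years since PhD > 4 years: 45 > 4 is true
Combine:
[1.1.1.1] false OR true = true
[1.1.1] NOT true = false
[1.1.2.1.2] true AND false = false
[1.1.2.1] false AND false = false
[1.1.2] NOT false = true
[1.1] false OR true = true
[1.2.1.1.2] false OR false = false
[1.2.1.1] false → false (antecedent false ⇒ implication holds) = true
[1.2.1.2.2] false AND false = false
[1.2.1.2] true AND false = false
[1.2.1] true AND false = false
[1.2] NOT false = true
[1.3.1.1.2] true → true = true
[1.3.1.1] false → true (antecedent false ⇒ implication holds) = true
[1.3.1.2.2] false AND true = false
[1.3.1.2] false OR false = false
[1.3.1] true AND false = false
[1.3] NOT false = true
[1] true AND true AND true = true
[root] NOT true = false
Overall: false → declined

Declined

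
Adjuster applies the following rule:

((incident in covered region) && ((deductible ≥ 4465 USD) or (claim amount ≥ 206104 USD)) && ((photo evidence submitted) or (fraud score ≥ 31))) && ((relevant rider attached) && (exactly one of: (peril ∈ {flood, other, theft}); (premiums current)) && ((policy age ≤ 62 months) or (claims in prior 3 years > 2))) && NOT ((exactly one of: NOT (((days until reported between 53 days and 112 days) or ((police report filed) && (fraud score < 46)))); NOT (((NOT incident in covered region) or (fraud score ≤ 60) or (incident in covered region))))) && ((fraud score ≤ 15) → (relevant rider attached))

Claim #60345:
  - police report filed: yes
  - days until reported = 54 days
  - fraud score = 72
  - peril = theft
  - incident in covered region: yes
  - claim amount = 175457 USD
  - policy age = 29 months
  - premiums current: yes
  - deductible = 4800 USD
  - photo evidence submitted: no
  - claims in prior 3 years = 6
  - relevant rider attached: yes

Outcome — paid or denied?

Atomic conditions:
  incident in covered region: yes → true
  deductible ≥ 4465 USD: 4800 ≥ 4465 is true
  claim amount ≥ 206104 USD: 175457 ≥ 206104 is false
  photo evidence submitted: no → false
  fraud score ≥ 31: 72 ≥ 31 is true
  relevant rider attached: yes → true
  peril ∈ {flood, other, theft}: theft is in the set → true
  premiums current: yes → true
  policy age ≤ 62 months: 29 ≤ 62 is true
  claims in prior 3 years > 2: 6 > 2 is true
  days until reported between 53 days and 112 days: 54 in [53, 112] is true
  police report filed: yes → true
  fraud score < 46: 72 < 46 is false
  NOT incident in covered region: yes → false
  fraud score ≤ 60: 72 ≤ 60 is false
  fraud score ≤ 15: 72 ≤ 15 is false
Combine:
[1.2] true OR false = true
[1.3] false OR true = true
[1] true AND true AND true = true
[2.2] exactly-one(true, true) = false
[2.3] true OR true = true
[2] true AND false AND true = false
[3.1.1.1.2] true AND false = false
[3.1.1.1] true OR false = true
[3.1.1] NOT true = false
[3.1.2.1] false OR false OR true = true
[3.1.2] NOT true = false
[3.1] exactly-one(false, false) = false
[3] NOT false = true
[4] false → true (antecedent false ⇒ implication holds) = true
[root] true AND false AND true AND true = false
Overall: false → denied

Denied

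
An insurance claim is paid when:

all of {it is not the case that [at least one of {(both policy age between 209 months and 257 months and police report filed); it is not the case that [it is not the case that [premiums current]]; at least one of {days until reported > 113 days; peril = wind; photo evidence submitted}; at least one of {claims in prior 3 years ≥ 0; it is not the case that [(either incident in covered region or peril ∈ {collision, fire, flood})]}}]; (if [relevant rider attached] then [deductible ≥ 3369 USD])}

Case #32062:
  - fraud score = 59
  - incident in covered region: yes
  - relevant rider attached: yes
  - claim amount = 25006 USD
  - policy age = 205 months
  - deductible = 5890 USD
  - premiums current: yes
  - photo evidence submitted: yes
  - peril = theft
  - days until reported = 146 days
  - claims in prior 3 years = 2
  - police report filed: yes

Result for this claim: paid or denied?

Atomic conditions:
  policy age between 209 months and 257 months: 205 in [209, 257] is false
  police report filed: yes → true
  premiums current: yes → true
  days until reported > 113 days: 146 > 113 is true
  peril = wind: theft == wind is false
  photo evidence submitted: yes → true
  claims in prior 3 years ≥ 0: 2 ≥ 0 is true
  incident in covered region: yes → true
  peril ∈ {collision, fire, flood}: theft is not in the set → false
  relevant rider attached: yes → true
  deductible ≥ 3369 USD: 5890 ≥ 3369 is true
Combine:
[1.1.1] false AND true = false
[1.1.2.1] NOT true = false
[1.1.2] NOT false = true
[1.1.3] true OR false OR true = true
[1.1.4.2.1] true OR false = true
[1.1.4.2] NOT true = false
[1.1.4] true OR false = true
[1.1] false OR true OR true OR true = true
[1] NOT true = false
[2] true → true = true
[root] false AND true = false
Overall: false → denied

Denied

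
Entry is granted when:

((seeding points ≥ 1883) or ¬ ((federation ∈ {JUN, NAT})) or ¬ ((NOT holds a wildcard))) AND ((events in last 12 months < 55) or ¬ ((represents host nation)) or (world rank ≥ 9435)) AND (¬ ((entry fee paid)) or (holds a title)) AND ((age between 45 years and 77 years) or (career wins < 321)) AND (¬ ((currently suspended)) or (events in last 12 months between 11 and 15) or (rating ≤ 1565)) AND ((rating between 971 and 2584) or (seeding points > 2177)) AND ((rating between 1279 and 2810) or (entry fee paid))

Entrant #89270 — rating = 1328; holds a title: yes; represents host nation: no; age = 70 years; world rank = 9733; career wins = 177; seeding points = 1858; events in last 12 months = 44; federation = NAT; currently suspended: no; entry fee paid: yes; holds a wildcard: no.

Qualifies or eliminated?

Atomic conditions:
  seeding points ≥ 1883: 1858 ≥ 1883 is false
  federation ∈ {JUN, NAT}: NAT is in the set → true
  NOT holds a wildcard: no → true
  events in last 12 months < 55: 44 < 55 is true
  represents host nation: no → false
  world rank ≥ 9435: 9733 ≥ 9435 is true
  entry fee paid: yes → true
  holds a title: yes → true
  age between 45 years and 77 years: 70 in [45, 77] is true
  career wins < 321: 177 < 321 is true
  currently suspended: no → false
  events in last 12 months between 11 and 15: 44 in [11, 15] is false
  rating ≤ 1565: 1328 ≤ 1565 is true
  rating between 971 and 2584: 1328 in [971, 2584] is true
  seeding points > 2177: 1858 > 2177 is false
  rating between 1279 and 2810: 1328 in [1279, 2810] is true
Combine:
[1.2] NOT true = false
[1.3] NOT true = false
[1] false OR false OR false = false
[2.2] NOT false = true
[2] true OR true OR true = true
[3.1] NOT true = false
[3] false OR true = true
[4] true OR true = true
[5.1] NOT false = true
[5] true OR false OR true = true
[6] true OR false = true
[7] true OR true = true
[root] false AND true AND true AND true AND true AND true AND true = false
Overall: false → eliminated

Eliminated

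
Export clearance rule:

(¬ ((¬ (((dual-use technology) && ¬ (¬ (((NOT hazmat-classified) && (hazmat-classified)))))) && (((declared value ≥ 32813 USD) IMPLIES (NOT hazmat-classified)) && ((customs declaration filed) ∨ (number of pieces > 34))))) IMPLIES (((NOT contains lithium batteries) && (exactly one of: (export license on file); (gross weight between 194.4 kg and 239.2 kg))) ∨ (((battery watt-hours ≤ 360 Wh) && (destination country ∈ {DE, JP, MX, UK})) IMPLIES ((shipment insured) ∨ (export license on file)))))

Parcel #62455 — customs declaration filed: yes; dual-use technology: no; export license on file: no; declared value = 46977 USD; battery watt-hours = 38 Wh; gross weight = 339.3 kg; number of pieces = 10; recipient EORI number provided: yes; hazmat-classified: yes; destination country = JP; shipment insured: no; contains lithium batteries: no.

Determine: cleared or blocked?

Blocked

Atomic conditions:
  dual-use technology: no → false
  NOT hazmat-classified: yes → false
  hazmat-classified: yes → true
  declared value ≥ 32813 USD: 46977 ≥ 32813 is true
  customs declaration filed: yes → true
  number of pieces > 34: 10 > 34 is false
  NOT contains lithium batteries: no → true
  export license on file: no → false
  gross weight between 194.4 kg and 239.2 kg: 339.3 in [194.4, 239.2] is false
  battery watt-hours ≤ 360 Wh: 38 ≤ 360 is true
  destination country ∈ {DE, JP, MX, UK}: JP is in the set → true
  shipment insured: no → false
Combine:
[1.1.1.1.2.1.1] false AND true = false
[1.1.1.1.2.1] NOT false = true
[1.1.1.1.2] NOT true = false
[1.1.1.1] false AND false = false
[1.1.1] NOT false = true
[1.1.2.1] true → false = false
[1.1.2.2] true OR false = true
[1.1.2] false AND true = false
[1.1] true AND false = false
[1] NOT false = true
[2.1.2] exactly-one(false, false) = false
[2.1] true AND false = false
[2.2.1] true AND true = true
[2.2.2] false OR false = false
[2.2] true → false = false
[2] false OR false = false
[root] true → false = false
Overall: false → blocked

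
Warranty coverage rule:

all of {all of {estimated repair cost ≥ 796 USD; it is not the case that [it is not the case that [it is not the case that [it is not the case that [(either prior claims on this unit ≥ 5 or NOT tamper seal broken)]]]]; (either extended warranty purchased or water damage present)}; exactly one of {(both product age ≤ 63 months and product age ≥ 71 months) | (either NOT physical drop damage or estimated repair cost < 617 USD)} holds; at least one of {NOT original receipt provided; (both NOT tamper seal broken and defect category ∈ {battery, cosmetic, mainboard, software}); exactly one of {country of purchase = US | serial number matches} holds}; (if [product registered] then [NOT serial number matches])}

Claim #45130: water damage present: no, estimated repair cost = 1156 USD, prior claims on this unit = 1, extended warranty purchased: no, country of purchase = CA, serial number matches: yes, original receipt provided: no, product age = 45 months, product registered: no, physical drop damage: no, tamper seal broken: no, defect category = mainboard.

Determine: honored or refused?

Atomic conditions:
  estimated repair cost ≥ 796 USD: 1156 ≥ 796 is true
  prior claims on this unit ≥ 5: 1 ≥ 5 is false
  NOT tamper seal broken: no → true
  extended warranty purchased: no → false
  water damage present: no → false
  product age ≤ 63 months: 45 ≤ 63 is true
  product age ≥ 71 months: 45 ≥ 71 is false
  NOT physical drop damage: no → true
  estimated repair cost < 617 USD: 1156 < 617 is false
  NOT original receipt provided: no → true
  defect category ∈ {battery, cosmetic, mainboard, software}: mainboard is in the set → true
  country of purchase = US: CA == US is false
  serial number matches: yes → true
  product registered: no → false
  NOT serial number matches: yes → false
Combine:
[1.2.1.1.1.1] false OR true = true
[1.2.1.1.1] NOT true = false
[1.2.1.1] NOT false = true
[1.2.1] NOT true = false
[1.2] NOT false = true
[1.3] false OR false = false
[1] true AND true AND false = false
[2.1] true AND false = false
[2.2] true OR false = true
[2] exactly-one(false, true) = true
[3.2] true AND true = true
[3.3] exactly-one(false, true) = true
[3] true OR true OR true = true
[4] false → false (antecedent false ⇒ implication holds) = true
[root] false AND true AND true AND true = false
Overall: false → refused

Refused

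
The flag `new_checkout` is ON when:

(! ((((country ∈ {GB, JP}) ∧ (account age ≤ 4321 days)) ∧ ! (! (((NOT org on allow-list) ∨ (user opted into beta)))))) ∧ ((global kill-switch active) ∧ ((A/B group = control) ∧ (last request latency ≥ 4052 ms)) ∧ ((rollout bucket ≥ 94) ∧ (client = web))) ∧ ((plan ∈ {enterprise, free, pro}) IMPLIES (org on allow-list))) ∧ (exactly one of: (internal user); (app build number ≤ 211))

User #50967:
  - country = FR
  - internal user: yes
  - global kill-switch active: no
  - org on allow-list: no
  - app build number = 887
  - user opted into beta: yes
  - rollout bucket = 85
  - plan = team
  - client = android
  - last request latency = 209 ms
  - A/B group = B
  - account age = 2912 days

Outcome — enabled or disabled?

Atomic conditions:
  country ∈ {GB, JP}: FR is not in the set → false
  account age ≤ 4321 days: 2912 ≤ 4321 is true
  NOT org on allow-list: no → true
  user opted into beta: yes → true
  global kill-switch active: no → false
  A/B group = control: B == control is false
  last request latency ≥ 4052 ms: 209 ≥ 4052 is false
  rollout bucket ≥ 94: 85 ≥ 94 is false
  client = web: android == web is false
  plan ∈ {enterprise, free, pro}: team is not in the set → false
  org on allow-list: no → false
  internal user: yes → true
  app build number ≤ 211: 887 ≤ 211 is false
Combine:
[1.1.1.1] false AND true = false
[1.1.1.2.1.1] true OR true = true
[1.1.1.2.1] NOT true = false
[1.1.1.2] NOT false = true
[1.1.1] false AND true = false
[1.1] NOT false = true
[1.2.2] false AND false = false
[1.2.3] false AND false = false
[1.2] false AND false AND false = false
[1.3] false → false (antecedent false ⇒ implication holds) = true
[1] true AND false AND true = false
[2] exactly-one(true, false) = true
[root] false AND true = false
Overall: false → disabled

Disabled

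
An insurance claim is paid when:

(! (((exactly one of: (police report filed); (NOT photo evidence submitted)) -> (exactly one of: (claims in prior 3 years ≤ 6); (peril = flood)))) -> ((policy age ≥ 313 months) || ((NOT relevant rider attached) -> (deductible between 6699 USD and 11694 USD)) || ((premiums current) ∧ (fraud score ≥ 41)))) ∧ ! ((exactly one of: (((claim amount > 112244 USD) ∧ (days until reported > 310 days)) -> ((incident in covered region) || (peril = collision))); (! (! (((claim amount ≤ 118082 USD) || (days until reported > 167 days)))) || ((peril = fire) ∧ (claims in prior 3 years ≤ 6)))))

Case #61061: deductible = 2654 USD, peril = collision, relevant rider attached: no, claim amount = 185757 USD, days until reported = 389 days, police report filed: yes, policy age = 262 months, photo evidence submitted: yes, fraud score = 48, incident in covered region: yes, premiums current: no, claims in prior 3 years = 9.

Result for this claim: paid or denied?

Atomic conditions:
  police report filed: yes → true
  NOT photo evidence submitted: yes → false
  claims in prior 3 years ≤ 6: 9 ≤ 6 is false
  peril = flood: collision == flood is false
  policy age ≥ 313 months: 262 ≥ 313 is false
  NOT relevant rider attached: no → true
  deductible between 6699 USD and 11694 USD: 2654 in [6699, 11694] is false
  premiums current: no → false
  fraud score ≥ 41: 48 ≥ 41 is true
  claim amount > 112244 USD: 185757 > 112244 is true
  days until reported > 310 days: 389 > 310 is true
  incident in covered region: yes → true
  peril = collision: collision == collision is true
  claim amount ≤ 118082 USD: 185757 ≤ 118082 is false
  days until reported > 167 days: 389 > 167 is true
  peril = fire: collision == fire is false
Combine:
[1.1.1.1] exactly-one(true, false) = true
[1.1.1.2] exactly-one(false, false) = false
[1.1.1] true → false = false
[1.1] NOT false = true
[1.2.2] true → false = false
[1.2.3] false AND true = false
[1.2] false OR false OR false = false
[1] true → false = false
[2.1.1.1] true AND true = true
[2.1.1.2] true OR true = true
[2.1.1] true → true = true
[2.1.2.1.1.1] false OR true = true
[2.1.2.1.1] NOT true = false
[2.1.2.1] NOT false = true
[2.1.2.2] false AND false = false
[2.1.2] true OR false = true
[2.1] exactly-one(true, true) = false
[2] NOT false = true
[root] false AND true = false
Overall: false → denied

Denied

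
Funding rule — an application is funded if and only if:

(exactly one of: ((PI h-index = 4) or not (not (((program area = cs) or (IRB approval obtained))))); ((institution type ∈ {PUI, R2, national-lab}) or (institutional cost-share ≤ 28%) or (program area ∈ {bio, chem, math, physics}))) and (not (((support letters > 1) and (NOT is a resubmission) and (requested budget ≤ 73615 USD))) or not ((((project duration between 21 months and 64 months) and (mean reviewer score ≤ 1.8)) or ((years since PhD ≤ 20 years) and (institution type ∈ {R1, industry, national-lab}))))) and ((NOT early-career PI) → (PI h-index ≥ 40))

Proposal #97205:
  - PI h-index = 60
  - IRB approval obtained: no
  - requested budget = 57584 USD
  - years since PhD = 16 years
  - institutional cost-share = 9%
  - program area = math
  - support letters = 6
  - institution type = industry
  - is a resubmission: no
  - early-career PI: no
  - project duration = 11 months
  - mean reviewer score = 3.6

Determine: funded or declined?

Atomic conditions:
  PI h-index = 4: 60 == 4 is false
  program area = cs: math == cs is false
  IRB approval obtained: no → false
  institution type ∈ {PUI, R2, national-lab}: industry is not in the set → false
  institutional cost-share ≤ 28%: 9 ≤ 28 is true
  program area ∈ {bio, chem, math, physics}: math is in the set → true
  support letters > 1: 6 > 1 is true
  NOT is a resubmission: no → true
  requested budget ≤ 73615 USD: 57584 ≤ 73615 is true
  project duration between 21 months and 64 months: 11 in [21, 64] is false
  mean reviewer score ≤ 1.8: 3.6 ≤ 1.8 is false
  years since PhD ≤ 20 years: 16 ≤ 20 is true
  institution type ∈ {R1, industry, national-lab}: industry is in the set → true
  NOT early-career PI: no → true
  PI h-index ≥ 40: 60 ≥ 40 is true
Combine:
[1.1.2.1.1] false OR false = false
[1.1.2.1] NOT false = true
[1.1.2] NOT true = false
[1.1] false OR false = false
[1.2] false OR true OR true = true
[1] exactly-one(false, true) = true
[2.1.1] true AND true AND true = true
[2.1] NOT true = false
[2.2.1.1] false AND false = false
[2.2.1.2] true AND true = true
[2.2.1] false OR true = true
[2.2] NOT true = false
[2] false OR false = false
[3] true → true = true
[root] true AND false AND true = false
Overall: false → declined

Declined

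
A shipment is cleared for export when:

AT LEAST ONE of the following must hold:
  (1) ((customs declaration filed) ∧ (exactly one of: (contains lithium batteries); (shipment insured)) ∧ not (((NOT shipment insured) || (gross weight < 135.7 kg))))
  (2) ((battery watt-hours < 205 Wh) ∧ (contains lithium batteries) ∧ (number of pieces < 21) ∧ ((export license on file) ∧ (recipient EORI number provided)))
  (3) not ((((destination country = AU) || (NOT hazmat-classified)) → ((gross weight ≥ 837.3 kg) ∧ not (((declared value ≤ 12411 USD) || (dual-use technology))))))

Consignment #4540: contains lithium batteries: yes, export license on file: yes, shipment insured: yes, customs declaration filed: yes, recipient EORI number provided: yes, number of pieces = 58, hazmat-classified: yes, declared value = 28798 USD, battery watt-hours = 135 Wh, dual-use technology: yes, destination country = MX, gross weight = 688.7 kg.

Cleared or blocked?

Atomic conditions:
  customs declaration filed: yes → true
  contains lithium batteries: yes → true
  shipment insured: yes → true
  NOT shipment insured: yes → false
  gross weight < 135.7 kg: 688.7 < 135.7 is false
  battery watt-hours < 205 Wh: 135 < 205 is true
  number of pieces < 21: 58 < 21 is false
  export license on file: yes → true
  recipient EORI number provided: yes → true
  destination country = AU: MX == AU is false
  NOT hazmat-classified: yes → false
  gross weight ≥ 837.3 kg: 688.7 ≥ 837.3 is false
  declared value ≤ 12411 USD: 28798 ≤ 12411 is false
  dual-use technology: yes → true
Combine:
[1.2] exactly-one(true, true) = false
[1.3.1] false OR false = false
[1.3] NOT false = true
[1] true AND false AND true = false
[2.4] true AND true = true
[2] true AND true AND false AND true = false
[3.1.1] false OR false = false
[3.1.2.2.1] false OR true = true
[3.1.2.2] NOT true = false
[3.1.2] false AND false = false
[3.1] false → false (antecedent false ⇒ implication holds) = true
[3] NOT true = false
[root] false OR false OR false = false
Overall: false → blocked

Blocked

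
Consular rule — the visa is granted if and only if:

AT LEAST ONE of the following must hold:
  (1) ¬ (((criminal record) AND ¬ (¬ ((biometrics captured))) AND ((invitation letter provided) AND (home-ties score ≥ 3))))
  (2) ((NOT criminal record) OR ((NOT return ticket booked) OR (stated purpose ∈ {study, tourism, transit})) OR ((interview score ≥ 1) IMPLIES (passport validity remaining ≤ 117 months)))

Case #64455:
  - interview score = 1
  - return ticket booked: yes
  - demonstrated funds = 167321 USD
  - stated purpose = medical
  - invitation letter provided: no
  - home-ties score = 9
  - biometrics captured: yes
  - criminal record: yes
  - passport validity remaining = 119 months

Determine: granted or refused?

Atomic conditions:
  criminal record: yes → true
  biometrics captured: yes → true
  invitation letter provided: no → false
  home-ties score ≥ 3: 9 ≥ 3 is true
  NOT criminal record: yes → false
  NOT return ticket booked: yes → false
  stated purpose ∈ {study, tourism, transit}: medical is not in the set → false
  interview score ≥ 1: 1 ≥ 1 is true
  passport validity remaining ≤ 117 months: 119 ≤ 117 is false
Combine:
[1.1.2.1] NOT true = false
[1.1.2] NOT false = true
[1.1.3] false AND true = false
[1.1] true AND true AND false = false
[1] NOT false = true
[2.2] false OR false = false
[2.3] true → false = false
[2] false OR false OR false = false
[root] true OR false = true
Overall: true → granted

Granted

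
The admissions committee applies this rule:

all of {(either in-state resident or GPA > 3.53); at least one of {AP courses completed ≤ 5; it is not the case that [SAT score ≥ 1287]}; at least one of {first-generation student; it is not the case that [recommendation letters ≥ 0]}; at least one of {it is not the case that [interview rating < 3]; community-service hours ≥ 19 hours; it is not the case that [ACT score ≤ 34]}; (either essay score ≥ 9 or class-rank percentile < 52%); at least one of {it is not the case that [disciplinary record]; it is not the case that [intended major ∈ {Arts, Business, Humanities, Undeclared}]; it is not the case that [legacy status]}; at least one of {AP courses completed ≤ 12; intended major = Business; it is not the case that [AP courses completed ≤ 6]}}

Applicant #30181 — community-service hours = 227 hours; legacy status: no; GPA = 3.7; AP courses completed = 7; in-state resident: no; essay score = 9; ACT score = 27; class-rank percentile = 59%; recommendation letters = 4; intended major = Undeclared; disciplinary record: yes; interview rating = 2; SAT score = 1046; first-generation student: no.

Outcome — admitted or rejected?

Atomic conditions:
  in-state resident: no → false
  GPA > 3.53: 3.7 > 3.53 is true
  AP courses completed ≤ 5: 7 ≤ 5 is false
  SAT score ≥ 1287: 1046 ≥ 1287 is false
  first-generation student: no → false
  recommendation letters ≥ 0: 4 ≥ 0 is true
  interview rating < 3: 2 < 3 is true
  community-service hours ≥ 19 hours: 227 ≥ 19 is true
  ACT score ≤ 34: 27 ≤ 34 is true
  essay score ≥ 9: 9 ≥ 9 is true
  class-rank percentile < 52%: 59 < 52 is false
  disciplinary record: yes → true
  intended major ∈ {Arts, Business, Humanities, Undeclared}: Undeclared is in the set → true
  legacy status: no → false
  AP courses completed ≤ 12: 7 ≤ 12 is true
  intended major = Business: Undeclared == Business is false
  AP courses completed ≤ 6: 7 ≤ 6 is false
Combine:
[1] false OR true = true
[2.2] NOT false = true
[2] false OR true = true
[3.2] NOT true = false
[3] false OR false = false
[4.1] NOT true = false
[4.3] NOT true = false
[4] false OR true OR false = true
[5] true OR false = true
[6.1] NOT true = false
[6.2] NOT true = false
[6.3] NOT false = true
[6] false OR false OR true = true
[7.3] NOT false = true
[7] true OR false OR true = true
[root] true AND true AND false AND true AND true AND true AND true = false
Overall: false → rejected

Rejected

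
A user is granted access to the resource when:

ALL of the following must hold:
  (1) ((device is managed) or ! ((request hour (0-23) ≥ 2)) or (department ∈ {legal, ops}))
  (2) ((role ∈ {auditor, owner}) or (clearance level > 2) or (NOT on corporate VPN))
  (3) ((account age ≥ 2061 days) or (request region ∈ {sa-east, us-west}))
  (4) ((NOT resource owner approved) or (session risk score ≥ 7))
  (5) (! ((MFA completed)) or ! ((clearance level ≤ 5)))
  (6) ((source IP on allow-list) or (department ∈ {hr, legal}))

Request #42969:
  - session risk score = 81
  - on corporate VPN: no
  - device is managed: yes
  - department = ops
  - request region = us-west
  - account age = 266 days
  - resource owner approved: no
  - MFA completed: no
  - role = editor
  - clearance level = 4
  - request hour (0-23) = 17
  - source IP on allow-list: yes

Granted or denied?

Atomic conditions:
  device is managed: yes → true
  request hour (0-23) ≥ 2: 17 ≥ 2 is true
  department ∈ {legal, ops}: ops is in the set → true
  role ∈ {auditor, owner}: editor is not in the set → false
  clearance level > 2: 4 > 2 is true
  NOT on corporate VPN: no → true
  account age ≥ 2061 days: 266 ≥ 2061 is false
  request region ∈ {sa-east, us-west}: us-west is in the set → true
  NOT resource owner approved: no → true
  session risk score ≥ 7: 81 ≥ 7 is true
  MFA completed: no → false
  clearance level ≤ 5: 4 ≤ 5 is true
  source IP on allow-list: yes → true
  department ∈ {hr, legal}: ops is not in the set → false
Combine:
[1.2] NOT true = false
[1] true OR false OR true = true
[2] false OR true OR true = true
[3] false OR true = true
[4] true OR true = true
[5.1] NOT false = true
[5.2] NOT true = false
[5] true OR false = true
[6] true OR false = true
[root] true AND true AND true AND true AND true AND true = true
Overall: true → granted

Granted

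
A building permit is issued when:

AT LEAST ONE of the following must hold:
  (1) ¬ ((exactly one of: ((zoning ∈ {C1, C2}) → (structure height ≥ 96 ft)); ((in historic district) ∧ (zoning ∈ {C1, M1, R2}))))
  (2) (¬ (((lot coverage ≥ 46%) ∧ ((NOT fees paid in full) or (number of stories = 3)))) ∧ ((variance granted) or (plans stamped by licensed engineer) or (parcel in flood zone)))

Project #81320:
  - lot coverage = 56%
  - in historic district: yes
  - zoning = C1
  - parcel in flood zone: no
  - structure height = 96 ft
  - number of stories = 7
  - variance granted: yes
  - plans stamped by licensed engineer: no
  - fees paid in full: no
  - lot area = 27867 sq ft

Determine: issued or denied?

Issued

Atomic conditions:
  zoning ∈ {C1, C2}: C1 is in the set → true
  structure height ≥ 96 ft: 96 ≥ 96 is true
  in historic district: yes → true
  zoning ∈ {C1, M1, R2}: C1 is in the set → true
  lot coverage ≥ 46%: 56 ≥ 46 is true
  NOT fees paid in full: no → true
  number of stories = 3: 7 == 3 is false
  variance granted: yes → true
  plans stamped by licensed engineer: no → false
  parcel in flood zone: no → false
Combine:
[1.1.1] true → true = true
[1.1.2] true AND true = true
[1.1] exactly-one(true, true) = false
[1] NOT false = true
[2.1.1.2] true OR false = true
[2.1.1] true AND true = true
[2.1] NOT true = false
[2.2] true OR false OR false = true
[2] false AND true = false
[root] true OR false = true
Overall: true → issued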